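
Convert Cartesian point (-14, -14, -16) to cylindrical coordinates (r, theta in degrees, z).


r = sqrt((-14)^2 + (-14)^2) = 19.799
theta = atan2(-14, -14) = 225 deg
z = -16

r = 19.799, theta = 225 deg, z = -16


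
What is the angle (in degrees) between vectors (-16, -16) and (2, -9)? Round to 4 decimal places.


dot = -16*2 + -16*-9 = 112
|u| = 22.6274, |v| = 9.2195
cos(angle) = 0.5369
angle = 57.5288 degrees

57.5288 degrees


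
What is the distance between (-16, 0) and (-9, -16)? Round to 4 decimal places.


d = sqrt((-9--16)^2 + (-16-0)^2) = 17.4642

17.4642


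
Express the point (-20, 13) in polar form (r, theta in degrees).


r = sqrt((-20)^2 + 13^2) = 23.8537
theta = atan2(13, -20) = 146.9761 degrees

r = 23.8537, theta = 146.9761 degrees


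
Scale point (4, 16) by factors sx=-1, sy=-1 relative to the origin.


Scaling: (x*sx, y*sy) = (4*-1, 16*-1) = (-4, -16)

(-4, -16)


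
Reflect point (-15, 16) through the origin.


Reflection through origin: (x, y) -> (-x, -y)
(-15, 16) -> (15, -16)

(15, -16)


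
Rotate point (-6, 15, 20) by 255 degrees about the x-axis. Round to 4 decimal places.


x' = -6
y' = 15*cos(255) - 20*sin(255) = 15.4362
z' = 15*sin(255) + 20*cos(255) = -19.6653

(-6, 15.4362, -19.6653)


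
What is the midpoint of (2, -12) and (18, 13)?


Midpoint = ((2+18)/2, (-12+13)/2) = (10, 0.5)

(10, 0.5)


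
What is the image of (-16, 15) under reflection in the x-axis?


Reflection across x-axis: (x, y) -> (x, -y)
(-16, 15) -> (-16, -15)

(-16, -15)


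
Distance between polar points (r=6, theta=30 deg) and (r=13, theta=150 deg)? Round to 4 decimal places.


d = sqrt(r1^2 + r2^2 - 2*r1*r2*cos(t2-t1))
d = sqrt(6^2 + 13^2 - 2*6*13*cos(150-30)) = 16.8226

16.8226


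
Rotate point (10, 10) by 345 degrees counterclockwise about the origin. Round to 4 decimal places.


x' = 10*cos(345) - 10*sin(345) = 12.2474
y' = 10*sin(345) + 10*cos(345) = 7.0711

(12.2474, 7.0711)


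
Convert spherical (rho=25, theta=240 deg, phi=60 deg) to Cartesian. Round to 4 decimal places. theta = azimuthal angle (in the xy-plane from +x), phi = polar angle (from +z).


x = 25 * sin(60) * cos(240) = -10.8253
y = 25 * sin(60) * sin(240) = -18.75
z = 25 * cos(60) = 12.5

(-10.8253, -18.75, 12.5)


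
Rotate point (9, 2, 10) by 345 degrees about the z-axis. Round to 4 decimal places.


x' = 9*cos(345) - 2*sin(345) = 9.211
y' = 9*sin(345) + 2*cos(345) = -0.3975
z' = 10

(9.211, -0.3975, 10)


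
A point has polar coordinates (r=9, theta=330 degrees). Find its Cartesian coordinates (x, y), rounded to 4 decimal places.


x = 9 * cos(330) = 7.7942
y = 9 * sin(330) = -4.5

(7.7942, -4.5)


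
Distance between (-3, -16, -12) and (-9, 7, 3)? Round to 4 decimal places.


d = sqrt((-9--3)^2 + (7--16)^2 + (3--12)^2) = 28.1069

28.1069


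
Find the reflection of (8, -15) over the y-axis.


Reflection across y-axis: (x, y) -> (-x, y)
(8, -15) -> (-8, -15)

(-8, -15)


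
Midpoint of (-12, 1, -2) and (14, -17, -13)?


Midpoint = ((-12+14)/2, (1+-17)/2, (-2+-13)/2) = (1, -8, -7.5)

(1, -8, -7.5)


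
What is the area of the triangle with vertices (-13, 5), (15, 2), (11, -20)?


Area = |x1(y2-y3) + x2(y3-y1) + x3(y1-y2)| / 2
= |-13*(2--20) + 15*(-20-5) + 11*(5-2)| / 2
= 314

314


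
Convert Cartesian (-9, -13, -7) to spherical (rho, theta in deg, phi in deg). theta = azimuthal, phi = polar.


rho = sqrt((-9)^2 + (-13)^2 + (-7)^2) = 17.2916
theta = atan2(-13, -9) = 235.3048 deg
phi = acos(-7/17.2916) = 113.8799 deg

rho = 17.2916, theta = 235.3048 deg, phi = 113.8799 deg


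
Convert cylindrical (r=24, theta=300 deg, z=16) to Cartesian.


x = 24 * cos(300) = 12
y = 24 * sin(300) = -20.7846
z = 16

(12, -20.7846, 16)


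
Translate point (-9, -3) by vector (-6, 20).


Translation: (x+dx, y+dy) = (-9+-6, -3+20) = (-15, 17)

(-15, 17)


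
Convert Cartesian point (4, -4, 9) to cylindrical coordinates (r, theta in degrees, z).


r = sqrt(4^2 + (-4)^2) = 5.6569
theta = atan2(-4, 4) = 315 deg
z = 9

r = 5.6569, theta = 315 deg, z = 9


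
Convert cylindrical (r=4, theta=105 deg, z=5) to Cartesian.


x = 4 * cos(105) = -1.0353
y = 4 * sin(105) = 3.8637
z = 5

(-1.0353, 3.8637, 5)


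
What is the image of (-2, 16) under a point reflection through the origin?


Reflection through origin: (x, y) -> (-x, -y)
(-2, 16) -> (2, -16)

(2, -16)


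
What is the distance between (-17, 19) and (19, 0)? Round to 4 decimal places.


d = sqrt((19--17)^2 + (0-19)^2) = 40.7063

40.7063


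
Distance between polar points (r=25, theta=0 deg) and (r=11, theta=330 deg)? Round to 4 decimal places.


d = sqrt(r1^2 + r2^2 - 2*r1*r2*cos(t2-t1))
d = sqrt(25^2 + 11^2 - 2*25*11*cos(330-0)) = 16.4221

16.4221


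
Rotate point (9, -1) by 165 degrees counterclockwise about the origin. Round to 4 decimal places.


x' = 9*cos(165) - -1*sin(165) = -8.4345
y' = 9*sin(165) + -1*cos(165) = 3.2953

(-8.4345, 3.2953)


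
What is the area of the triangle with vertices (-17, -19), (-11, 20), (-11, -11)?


Area = |x1(y2-y3) + x2(y3-y1) + x3(y1-y2)| / 2
= |-17*(20--11) + -11*(-11--19) + -11*(-19-20)| / 2
= 93

93


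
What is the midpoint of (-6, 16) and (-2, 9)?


Midpoint = ((-6+-2)/2, (16+9)/2) = (-4, 12.5)

(-4, 12.5)


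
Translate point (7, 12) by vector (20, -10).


Translation: (x+dx, y+dy) = (7+20, 12+-10) = (27, 2)

(27, 2)


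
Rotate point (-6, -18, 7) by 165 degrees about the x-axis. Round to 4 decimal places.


x' = -6
y' = -18*cos(165) - 7*sin(165) = 15.5749
z' = -18*sin(165) + 7*cos(165) = -11.4202

(-6, 15.5749, -11.4202)


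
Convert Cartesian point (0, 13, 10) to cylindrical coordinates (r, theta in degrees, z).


r = sqrt(0^2 + 13^2) = 13
theta = atan2(13, 0) = 90 deg
z = 10

r = 13, theta = 90 deg, z = 10


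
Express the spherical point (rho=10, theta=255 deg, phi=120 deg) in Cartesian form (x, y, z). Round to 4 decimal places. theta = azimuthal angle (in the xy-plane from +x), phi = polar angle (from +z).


x = 10 * sin(120) * cos(255) = -2.2414
y = 10 * sin(120) * sin(255) = -8.3652
z = 10 * cos(120) = -5

(-2.2414, -8.3652, -5)


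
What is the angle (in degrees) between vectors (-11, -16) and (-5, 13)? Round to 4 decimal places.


dot = -11*-5 + -16*13 = -153
|u| = 19.4165, |v| = 13.9284
cos(angle) = -0.5657
angle = 124.454 degrees

124.454 degrees


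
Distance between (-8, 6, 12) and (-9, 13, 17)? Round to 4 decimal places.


d = sqrt((-9--8)^2 + (13-6)^2 + (17-12)^2) = 8.6603

8.6603


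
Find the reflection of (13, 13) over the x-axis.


Reflection across x-axis: (x, y) -> (x, -y)
(13, 13) -> (13, -13)

(13, -13)


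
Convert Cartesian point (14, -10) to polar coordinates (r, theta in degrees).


r = sqrt(14^2 + (-10)^2) = 17.2047
theta = atan2(-10, 14) = 324.4623 degrees

r = 17.2047, theta = 324.4623 degrees


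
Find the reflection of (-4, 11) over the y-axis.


Reflection across y-axis: (x, y) -> (-x, y)
(-4, 11) -> (4, 11)

(4, 11)


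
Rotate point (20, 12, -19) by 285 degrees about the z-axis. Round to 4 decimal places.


x' = 20*cos(285) - 12*sin(285) = 16.7675
y' = 20*sin(285) + 12*cos(285) = -16.2127
z' = -19

(16.7675, -16.2127, -19)


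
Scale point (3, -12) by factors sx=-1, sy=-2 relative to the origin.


Scaling: (x*sx, y*sy) = (3*-1, -12*-2) = (-3, 24)

(-3, 24)


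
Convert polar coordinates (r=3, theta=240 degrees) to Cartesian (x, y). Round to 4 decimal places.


x = 3 * cos(240) = -1.5
y = 3 * sin(240) = -2.5981

(-1.5, -2.5981)


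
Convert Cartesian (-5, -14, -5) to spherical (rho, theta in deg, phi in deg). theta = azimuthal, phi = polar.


rho = sqrt((-5)^2 + (-14)^2 + (-5)^2) = 15.6844
theta = atan2(-14, -5) = 250.3462 deg
phi = acos(-5/15.6844) = 108.5897 deg

rho = 15.6844, theta = 250.3462 deg, phi = 108.5897 deg


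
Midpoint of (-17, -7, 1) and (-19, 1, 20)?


Midpoint = ((-17+-19)/2, (-7+1)/2, (1+20)/2) = (-18, -3, 10.5)

(-18, -3, 10.5)


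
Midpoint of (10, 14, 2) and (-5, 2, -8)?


Midpoint = ((10+-5)/2, (14+2)/2, (2+-8)/2) = (2.5, 8, -3)

(2.5, 8, -3)


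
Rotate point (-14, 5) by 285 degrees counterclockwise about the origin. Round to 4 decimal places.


x' = -14*cos(285) - 5*sin(285) = 1.2062
y' = -14*sin(285) + 5*cos(285) = 14.8171

(1.2062, 14.8171)


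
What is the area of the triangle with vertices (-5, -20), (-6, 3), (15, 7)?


Area = |x1(y2-y3) + x2(y3-y1) + x3(y1-y2)| / 2
= |-5*(3-7) + -6*(7--20) + 15*(-20-3)| / 2
= 243.5

243.5


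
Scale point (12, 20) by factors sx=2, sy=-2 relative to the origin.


Scaling: (x*sx, y*sy) = (12*2, 20*-2) = (24, -40)

(24, -40)


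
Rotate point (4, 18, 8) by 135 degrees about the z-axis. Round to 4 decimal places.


x' = 4*cos(135) - 18*sin(135) = -15.5563
y' = 4*sin(135) + 18*cos(135) = -9.8995
z' = 8

(-15.5563, -9.8995, 8)


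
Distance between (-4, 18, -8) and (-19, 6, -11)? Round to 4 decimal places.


d = sqrt((-19--4)^2 + (6-18)^2 + (-11--8)^2) = 19.4422

19.4422


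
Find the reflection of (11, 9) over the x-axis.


Reflection across x-axis: (x, y) -> (x, -y)
(11, 9) -> (11, -9)

(11, -9)


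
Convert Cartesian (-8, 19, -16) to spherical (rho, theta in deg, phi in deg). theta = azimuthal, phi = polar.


rho = sqrt((-8)^2 + 19^2 + (-16)^2) = 26.096
theta = atan2(19, -8) = 112.8337 deg
phi = acos(-16/26.096) = 127.8155 deg

rho = 26.096, theta = 112.8337 deg, phi = 127.8155 deg


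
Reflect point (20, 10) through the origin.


Reflection through origin: (x, y) -> (-x, -y)
(20, 10) -> (-20, -10)

(-20, -10)


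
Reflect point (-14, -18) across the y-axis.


Reflection across y-axis: (x, y) -> (-x, y)
(-14, -18) -> (14, -18)

(14, -18)


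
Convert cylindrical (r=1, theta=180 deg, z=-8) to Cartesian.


x = 1 * cos(180) = -1
y = 1 * sin(180) = 0
z = -8

(-1, 0, -8)


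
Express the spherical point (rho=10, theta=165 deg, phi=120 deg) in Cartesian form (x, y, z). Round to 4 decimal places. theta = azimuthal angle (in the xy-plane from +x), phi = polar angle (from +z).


x = 10 * sin(120) * cos(165) = -8.3652
y = 10 * sin(120) * sin(165) = 2.2414
z = 10 * cos(120) = -5

(-8.3652, 2.2414, -5)


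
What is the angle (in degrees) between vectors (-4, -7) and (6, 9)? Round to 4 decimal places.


dot = -4*6 + -7*9 = -87
|u| = 8.0623, |v| = 10.8167
cos(angle) = -0.9976
angle = 176.0548 degrees

176.0548 degrees


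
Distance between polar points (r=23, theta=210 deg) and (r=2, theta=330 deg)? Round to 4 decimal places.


d = sqrt(r1^2 + r2^2 - 2*r1*r2*cos(t2-t1))
d = sqrt(23^2 + 2^2 - 2*23*2*cos(330-210)) = 24.0624

24.0624


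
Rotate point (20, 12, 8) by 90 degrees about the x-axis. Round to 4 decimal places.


x' = 20
y' = 12*cos(90) - 8*sin(90) = -8
z' = 12*sin(90) + 8*cos(90) = 12

(20, -8, 12)


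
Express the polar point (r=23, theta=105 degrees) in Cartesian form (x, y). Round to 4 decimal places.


x = 23 * cos(105) = -5.9528
y = 23 * sin(105) = 22.2163

(-5.9528, 22.2163)


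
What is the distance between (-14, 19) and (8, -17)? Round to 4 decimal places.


d = sqrt((8--14)^2 + (-17-19)^2) = 42.19

42.19


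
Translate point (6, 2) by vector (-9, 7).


Translation: (x+dx, y+dy) = (6+-9, 2+7) = (-3, 9)

(-3, 9)


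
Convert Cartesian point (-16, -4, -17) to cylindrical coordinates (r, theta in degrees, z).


r = sqrt((-16)^2 + (-4)^2) = 16.4924
theta = atan2(-4, -16) = 194.0362 deg
z = -17

r = 16.4924, theta = 194.0362 deg, z = -17


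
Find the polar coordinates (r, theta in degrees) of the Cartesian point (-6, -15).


r = sqrt((-6)^2 + (-15)^2) = 16.1555
theta = atan2(-15, -6) = 248.1986 degrees

r = 16.1555, theta = 248.1986 degrees


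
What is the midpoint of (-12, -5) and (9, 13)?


Midpoint = ((-12+9)/2, (-5+13)/2) = (-1.5, 4)

(-1.5, 4)


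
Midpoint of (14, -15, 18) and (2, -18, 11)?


Midpoint = ((14+2)/2, (-15+-18)/2, (18+11)/2) = (8, -16.5, 14.5)

(8, -16.5, 14.5)


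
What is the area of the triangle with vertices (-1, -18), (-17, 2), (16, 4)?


Area = |x1(y2-y3) + x2(y3-y1) + x3(y1-y2)| / 2
= |-1*(2-4) + -17*(4--18) + 16*(-18-2)| / 2
= 346

346


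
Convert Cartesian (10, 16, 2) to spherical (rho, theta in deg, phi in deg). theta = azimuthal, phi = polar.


rho = sqrt(10^2 + 16^2 + 2^2) = 18.9737
theta = atan2(16, 10) = 57.9946 deg
phi = acos(2/18.9737) = 83.9493 deg

rho = 18.9737, theta = 57.9946 deg, phi = 83.9493 deg


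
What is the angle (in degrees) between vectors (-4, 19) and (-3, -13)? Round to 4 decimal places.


dot = -4*-3 + 19*-13 = -235
|u| = 19.4165, |v| = 13.3417
cos(angle) = -0.9072
angle = 155.1167 degrees

155.1167 degrees


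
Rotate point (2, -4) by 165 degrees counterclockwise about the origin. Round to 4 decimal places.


x' = 2*cos(165) - -4*sin(165) = -0.8966
y' = 2*sin(165) + -4*cos(165) = 4.3813

(-0.8966, 4.3813)


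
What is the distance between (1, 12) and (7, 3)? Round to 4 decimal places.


d = sqrt((7-1)^2 + (3-12)^2) = 10.8167

10.8167


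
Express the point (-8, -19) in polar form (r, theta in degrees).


r = sqrt((-8)^2 + (-19)^2) = 20.6155
theta = atan2(-19, -8) = 247.1663 degrees

r = 20.6155, theta = 247.1663 degrees


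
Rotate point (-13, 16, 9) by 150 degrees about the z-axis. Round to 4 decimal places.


x' = -13*cos(150) - 16*sin(150) = 3.2583
y' = -13*sin(150) + 16*cos(150) = -20.3564
z' = 9

(3.2583, -20.3564, 9)


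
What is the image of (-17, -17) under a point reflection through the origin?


Reflection through origin: (x, y) -> (-x, -y)
(-17, -17) -> (17, 17)

(17, 17)


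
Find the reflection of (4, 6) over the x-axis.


Reflection across x-axis: (x, y) -> (x, -y)
(4, 6) -> (4, -6)

(4, -6)


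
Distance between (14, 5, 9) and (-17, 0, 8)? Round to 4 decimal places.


d = sqrt((-17-14)^2 + (0-5)^2 + (8-9)^2) = 31.4166

31.4166


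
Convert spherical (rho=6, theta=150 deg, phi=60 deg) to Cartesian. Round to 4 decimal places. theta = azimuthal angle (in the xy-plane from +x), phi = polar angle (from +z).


x = 6 * sin(60) * cos(150) = -4.5
y = 6 * sin(60) * sin(150) = 2.5981
z = 6 * cos(60) = 3

(-4.5, 2.5981, 3)


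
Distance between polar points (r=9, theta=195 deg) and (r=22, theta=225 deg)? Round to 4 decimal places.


d = sqrt(r1^2 + r2^2 - 2*r1*r2*cos(t2-t1))
d = sqrt(9^2 + 22^2 - 2*9*22*cos(225-195)) = 14.9015

14.9015


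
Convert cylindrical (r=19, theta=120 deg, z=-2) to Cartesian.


x = 19 * cos(120) = -9.5
y = 19 * sin(120) = 16.4545
z = -2

(-9.5, 16.4545, -2)


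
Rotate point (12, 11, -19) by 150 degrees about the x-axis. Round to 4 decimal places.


x' = 12
y' = 11*cos(150) - -19*sin(150) = -0.0263
z' = 11*sin(150) + -19*cos(150) = 21.9545

(12, -0.0263, 21.9545)


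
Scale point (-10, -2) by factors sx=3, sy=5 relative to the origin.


Scaling: (x*sx, y*sy) = (-10*3, -2*5) = (-30, -10)

(-30, -10)


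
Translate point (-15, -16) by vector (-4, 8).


Translation: (x+dx, y+dy) = (-15+-4, -16+8) = (-19, -8)

(-19, -8)


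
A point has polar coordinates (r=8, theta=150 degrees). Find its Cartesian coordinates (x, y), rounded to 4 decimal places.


x = 8 * cos(150) = -6.9282
y = 8 * sin(150) = 4

(-6.9282, 4)


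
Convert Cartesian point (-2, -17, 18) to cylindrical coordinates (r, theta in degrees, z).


r = sqrt((-2)^2 + (-17)^2) = 17.1172
theta = atan2(-17, -2) = 263.2902 deg
z = 18

r = 17.1172, theta = 263.2902 deg, z = 18


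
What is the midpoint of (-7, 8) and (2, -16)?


Midpoint = ((-7+2)/2, (8+-16)/2) = (-2.5, -4)

(-2.5, -4)


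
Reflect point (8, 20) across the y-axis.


Reflection across y-axis: (x, y) -> (-x, y)
(8, 20) -> (-8, 20)

(-8, 20)


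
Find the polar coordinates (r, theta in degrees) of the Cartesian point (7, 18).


r = sqrt(7^2 + 18^2) = 19.3132
theta = atan2(18, 7) = 68.7495 degrees

r = 19.3132, theta = 68.7495 degrees


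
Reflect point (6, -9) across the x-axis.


Reflection across x-axis: (x, y) -> (x, -y)
(6, -9) -> (6, 9)

(6, 9)


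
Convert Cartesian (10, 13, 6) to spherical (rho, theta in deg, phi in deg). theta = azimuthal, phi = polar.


rho = sqrt(10^2 + 13^2 + 6^2) = 17.4642
theta = atan2(13, 10) = 52.4314 deg
phi = acos(6/17.4642) = 69.9061 deg

rho = 17.4642, theta = 52.4314 deg, phi = 69.9061 deg


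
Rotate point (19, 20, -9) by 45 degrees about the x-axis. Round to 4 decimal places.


x' = 19
y' = 20*cos(45) - -9*sin(45) = 20.5061
z' = 20*sin(45) + -9*cos(45) = 7.7782

(19, 20.5061, 7.7782)


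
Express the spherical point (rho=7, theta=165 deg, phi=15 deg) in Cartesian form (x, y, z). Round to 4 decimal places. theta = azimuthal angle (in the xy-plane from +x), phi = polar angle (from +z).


x = 7 * sin(15) * cos(165) = -1.75
y = 7 * sin(15) * sin(165) = 0.4689
z = 7 * cos(15) = 6.7615

(-1.75, 0.4689, 6.7615)


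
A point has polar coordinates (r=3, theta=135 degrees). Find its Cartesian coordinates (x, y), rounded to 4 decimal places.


x = 3 * cos(135) = -2.1213
y = 3 * sin(135) = 2.1213

(-2.1213, 2.1213)


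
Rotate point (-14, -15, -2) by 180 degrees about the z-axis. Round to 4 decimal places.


x' = -14*cos(180) - -15*sin(180) = 14
y' = -14*sin(180) + -15*cos(180) = 15
z' = -2

(14, 15, -2)


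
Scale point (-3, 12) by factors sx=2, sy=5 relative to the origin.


Scaling: (x*sx, y*sy) = (-3*2, 12*5) = (-6, 60)

(-6, 60)


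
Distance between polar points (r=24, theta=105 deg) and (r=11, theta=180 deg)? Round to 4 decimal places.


d = sqrt(r1^2 + r2^2 - 2*r1*r2*cos(t2-t1))
d = sqrt(24^2 + 11^2 - 2*24*11*cos(180-105)) = 23.6716

23.6716


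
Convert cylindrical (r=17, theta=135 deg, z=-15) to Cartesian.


x = 17 * cos(135) = -12.0208
y = 17 * sin(135) = 12.0208
z = -15

(-12.0208, 12.0208, -15)


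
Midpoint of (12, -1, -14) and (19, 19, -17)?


Midpoint = ((12+19)/2, (-1+19)/2, (-14+-17)/2) = (15.5, 9, -15.5)

(15.5, 9, -15.5)


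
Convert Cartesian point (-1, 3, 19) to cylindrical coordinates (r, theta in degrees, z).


r = sqrt((-1)^2 + 3^2) = 3.1623
theta = atan2(3, -1) = 108.4349 deg
z = 19

r = 3.1623, theta = 108.4349 deg, z = 19


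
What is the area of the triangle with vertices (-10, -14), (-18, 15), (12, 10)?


Area = |x1(y2-y3) + x2(y3-y1) + x3(y1-y2)| / 2
= |-10*(15-10) + -18*(10--14) + 12*(-14-15)| / 2
= 415

415


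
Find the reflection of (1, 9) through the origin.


Reflection through origin: (x, y) -> (-x, -y)
(1, 9) -> (-1, -9)

(-1, -9)


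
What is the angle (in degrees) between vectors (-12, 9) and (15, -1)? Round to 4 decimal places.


dot = -12*15 + 9*-1 = -189
|u| = 15, |v| = 15.0333
cos(angle) = -0.8381
angle = 146.9442 degrees

146.9442 degrees


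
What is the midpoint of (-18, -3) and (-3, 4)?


Midpoint = ((-18+-3)/2, (-3+4)/2) = (-10.5, 0.5)

(-10.5, 0.5)


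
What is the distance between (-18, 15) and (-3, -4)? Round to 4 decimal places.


d = sqrt((-3--18)^2 + (-4-15)^2) = 24.2074

24.2074


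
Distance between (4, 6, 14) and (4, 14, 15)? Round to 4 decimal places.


d = sqrt((4-4)^2 + (14-6)^2 + (15-14)^2) = 8.0623

8.0623


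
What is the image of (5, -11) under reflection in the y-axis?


Reflection across y-axis: (x, y) -> (-x, y)
(5, -11) -> (-5, -11)

(-5, -11)


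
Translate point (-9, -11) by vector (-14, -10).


Translation: (x+dx, y+dy) = (-9+-14, -11+-10) = (-23, -21)

(-23, -21)


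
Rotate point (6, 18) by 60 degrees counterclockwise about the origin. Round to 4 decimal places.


x' = 6*cos(60) - 18*sin(60) = -12.5885
y' = 6*sin(60) + 18*cos(60) = 14.1962

(-12.5885, 14.1962)


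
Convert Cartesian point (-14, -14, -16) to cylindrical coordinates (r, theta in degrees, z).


r = sqrt((-14)^2 + (-14)^2) = 19.799
theta = atan2(-14, -14) = 225 deg
z = -16

r = 19.799, theta = 225 deg, z = -16


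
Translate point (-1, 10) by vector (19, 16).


Translation: (x+dx, y+dy) = (-1+19, 10+16) = (18, 26)

(18, 26)


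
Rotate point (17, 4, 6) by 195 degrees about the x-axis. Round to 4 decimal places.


x' = 17
y' = 4*cos(195) - 6*sin(195) = -2.3108
z' = 4*sin(195) + 6*cos(195) = -6.8308

(17, -2.3108, -6.8308)


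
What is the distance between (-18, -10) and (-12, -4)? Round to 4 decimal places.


d = sqrt((-12--18)^2 + (-4--10)^2) = 8.4853

8.4853


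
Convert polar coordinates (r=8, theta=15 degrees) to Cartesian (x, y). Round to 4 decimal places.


x = 8 * cos(15) = 7.7274
y = 8 * sin(15) = 2.0706

(7.7274, 2.0706)


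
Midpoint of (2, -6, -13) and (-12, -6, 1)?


Midpoint = ((2+-12)/2, (-6+-6)/2, (-13+1)/2) = (-5, -6, -6)

(-5, -6, -6)


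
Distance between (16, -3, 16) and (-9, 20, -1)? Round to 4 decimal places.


d = sqrt((-9-16)^2 + (20--3)^2 + (-1-16)^2) = 37.9868

37.9868


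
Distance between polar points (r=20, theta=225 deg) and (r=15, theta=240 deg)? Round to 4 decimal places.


d = sqrt(r1^2 + r2^2 - 2*r1*r2*cos(t2-t1))
d = sqrt(20^2 + 15^2 - 2*20*15*cos(240-225)) = 6.7413

6.7413


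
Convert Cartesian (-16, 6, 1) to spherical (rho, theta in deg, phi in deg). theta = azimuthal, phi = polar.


rho = sqrt((-16)^2 + 6^2 + 1^2) = 17.1172
theta = atan2(6, -16) = 159.444 deg
phi = acos(1/17.1172) = 86.6508 deg

rho = 17.1172, theta = 159.444 deg, phi = 86.6508 deg


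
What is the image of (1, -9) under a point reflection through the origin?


Reflection through origin: (x, y) -> (-x, -y)
(1, -9) -> (-1, 9)

(-1, 9)


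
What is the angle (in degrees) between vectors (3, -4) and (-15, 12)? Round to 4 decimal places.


dot = 3*-15 + -4*12 = -93
|u| = 5, |v| = 19.2094
cos(angle) = -0.9683
angle = 165.5297 degrees

165.5297 degrees


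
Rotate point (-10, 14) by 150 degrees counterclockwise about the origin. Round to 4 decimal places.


x' = -10*cos(150) - 14*sin(150) = 1.6603
y' = -10*sin(150) + 14*cos(150) = -17.1244

(1.6603, -17.1244)


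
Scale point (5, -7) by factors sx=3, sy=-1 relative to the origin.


Scaling: (x*sx, y*sy) = (5*3, -7*-1) = (15, 7)

(15, 7)


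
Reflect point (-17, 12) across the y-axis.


Reflection across y-axis: (x, y) -> (-x, y)
(-17, 12) -> (17, 12)

(17, 12)


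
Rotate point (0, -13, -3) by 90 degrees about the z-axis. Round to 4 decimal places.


x' = 0*cos(90) - -13*sin(90) = 13
y' = 0*sin(90) + -13*cos(90) = 0
z' = -3

(13, 0, -3)


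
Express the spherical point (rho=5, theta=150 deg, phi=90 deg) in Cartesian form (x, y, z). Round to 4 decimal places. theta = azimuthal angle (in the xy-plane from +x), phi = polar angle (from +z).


x = 5 * sin(90) * cos(150) = -4.3301
y = 5 * sin(90) * sin(150) = 2.5
z = 5 * cos(90) = 0

(-4.3301, 2.5, 0)


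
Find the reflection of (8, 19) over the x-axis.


Reflection across x-axis: (x, y) -> (x, -y)
(8, 19) -> (8, -19)

(8, -19)


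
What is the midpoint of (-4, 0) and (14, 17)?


Midpoint = ((-4+14)/2, (0+17)/2) = (5, 8.5)

(5, 8.5)


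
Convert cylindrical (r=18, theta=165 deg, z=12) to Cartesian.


x = 18 * cos(165) = -17.3867
y = 18 * sin(165) = 4.6587
z = 12

(-17.3867, 4.6587, 12)


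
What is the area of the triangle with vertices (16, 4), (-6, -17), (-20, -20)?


Area = |x1(y2-y3) + x2(y3-y1) + x3(y1-y2)| / 2
= |16*(-17--20) + -6*(-20-4) + -20*(4--17)| / 2
= 114

114


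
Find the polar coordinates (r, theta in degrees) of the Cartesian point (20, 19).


r = sqrt(20^2 + 19^2) = 27.5862
theta = atan2(19, 20) = 43.5312 degrees

r = 27.5862, theta = 43.5312 degrees


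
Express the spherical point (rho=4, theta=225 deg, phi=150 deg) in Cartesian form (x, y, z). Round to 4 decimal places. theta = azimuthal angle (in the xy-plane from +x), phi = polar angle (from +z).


x = 4 * sin(150) * cos(225) = -1.4142
y = 4 * sin(150) * sin(225) = -1.4142
z = 4 * cos(150) = -3.4641

(-1.4142, -1.4142, -3.4641)


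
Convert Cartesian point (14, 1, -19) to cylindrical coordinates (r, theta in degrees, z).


r = sqrt(14^2 + 1^2) = 14.0357
theta = atan2(1, 14) = 4.0856 deg
z = -19

r = 14.0357, theta = 4.0856 deg, z = -19


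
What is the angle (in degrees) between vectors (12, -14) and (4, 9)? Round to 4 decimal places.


dot = 12*4 + -14*9 = -78
|u| = 18.4391, |v| = 9.8489
cos(angle) = -0.4295
angle = 115.4362 degrees

115.4362 degrees


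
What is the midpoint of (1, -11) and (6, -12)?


Midpoint = ((1+6)/2, (-11+-12)/2) = (3.5, -11.5)

(3.5, -11.5)


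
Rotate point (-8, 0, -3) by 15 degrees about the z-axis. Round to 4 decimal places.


x' = -8*cos(15) - 0*sin(15) = -7.7274
y' = -8*sin(15) + 0*cos(15) = -2.0706
z' = -3

(-7.7274, -2.0706, -3)


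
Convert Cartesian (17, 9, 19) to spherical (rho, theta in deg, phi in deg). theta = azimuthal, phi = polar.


rho = sqrt(17^2 + 9^2 + 19^2) = 27.037
theta = atan2(9, 17) = 27.8973 deg
phi = acos(19/27.037) = 45.3527 deg

rho = 27.037, theta = 27.8973 deg, phi = 45.3527 deg


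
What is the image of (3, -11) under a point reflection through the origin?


Reflection through origin: (x, y) -> (-x, -y)
(3, -11) -> (-3, 11)

(-3, 11)


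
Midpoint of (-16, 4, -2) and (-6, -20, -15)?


Midpoint = ((-16+-6)/2, (4+-20)/2, (-2+-15)/2) = (-11, -8, -8.5)

(-11, -8, -8.5)


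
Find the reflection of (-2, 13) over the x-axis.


Reflection across x-axis: (x, y) -> (x, -y)
(-2, 13) -> (-2, -13)

(-2, -13)


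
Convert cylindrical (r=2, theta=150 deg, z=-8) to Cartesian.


x = 2 * cos(150) = -1.7321
y = 2 * sin(150) = 1
z = -8

(-1.7321, 1, -8)


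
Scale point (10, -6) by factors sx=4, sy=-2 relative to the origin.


Scaling: (x*sx, y*sy) = (10*4, -6*-2) = (40, 12)

(40, 12)


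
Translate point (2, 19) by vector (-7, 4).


Translation: (x+dx, y+dy) = (2+-7, 19+4) = (-5, 23)

(-5, 23)


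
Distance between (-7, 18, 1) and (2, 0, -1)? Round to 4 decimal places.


d = sqrt((2--7)^2 + (0-18)^2 + (-1-1)^2) = 20.2237

20.2237


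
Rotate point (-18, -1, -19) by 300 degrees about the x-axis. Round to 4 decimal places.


x' = -18
y' = -1*cos(300) - -19*sin(300) = -16.9545
z' = -1*sin(300) + -19*cos(300) = -8.634

(-18, -16.9545, -8.634)


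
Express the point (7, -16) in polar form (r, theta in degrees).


r = sqrt(7^2 + (-16)^2) = 17.4642
theta = atan2(-16, 7) = 293.6294 degrees

r = 17.4642, theta = 293.6294 degrees


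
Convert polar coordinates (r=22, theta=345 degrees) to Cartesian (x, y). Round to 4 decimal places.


x = 22 * cos(345) = 21.2504
y = 22 * sin(345) = -5.694

(21.2504, -5.694)


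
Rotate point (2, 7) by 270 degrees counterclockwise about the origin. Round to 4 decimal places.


x' = 2*cos(270) - 7*sin(270) = 7
y' = 2*sin(270) + 7*cos(270) = -2

(7, -2)


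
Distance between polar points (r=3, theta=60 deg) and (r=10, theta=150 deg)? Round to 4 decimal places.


d = sqrt(r1^2 + r2^2 - 2*r1*r2*cos(t2-t1))
d = sqrt(3^2 + 10^2 - 2*3*10*cos(150-60)) = 10.4403

10.4403


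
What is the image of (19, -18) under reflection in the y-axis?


Reflection across y-axis: (x, y) -> (-x, y)
(19, -18) -> (-19, -18)

(-19, -18)


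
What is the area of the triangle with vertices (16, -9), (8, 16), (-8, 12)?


Area = |x1(y2-y3) + x2(y3-y1) + x3(y1-y2)| / 2
= |16*(16-12) + 8*(12--9) + -8*(-9-16)| / 2
= 216

216


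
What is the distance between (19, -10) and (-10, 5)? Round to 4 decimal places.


d = sqrt((-10-19)^2 + (5--10)^2) = 32.6497

32.6497


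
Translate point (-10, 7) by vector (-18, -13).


Translation: (x+dx, y+dy) = (-10+-18, 7+-13) = (-28, -6)

(-28, -6)


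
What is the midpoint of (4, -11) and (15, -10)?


Midpoint = ((4+15)/2, (-11+-10)/2) = (9.5, -10.5)

(9.5, -10.5)


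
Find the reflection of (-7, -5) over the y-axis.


Reflection across y-axis: (x, y) -> (-x, y)
(-7, -5) -> (7, -5)

(7, -5)


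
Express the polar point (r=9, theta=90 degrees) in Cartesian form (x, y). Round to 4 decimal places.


x = 9 * cos(90) = 0
y = 9 * sin(90) = 9

(0, 9)


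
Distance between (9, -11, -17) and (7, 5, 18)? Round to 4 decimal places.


d = sqrt((7-9)^2 + (5--11)^2 + (18--17)^2) = 38.5357

38.5357


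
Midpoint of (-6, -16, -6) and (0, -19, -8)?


Midpoint = ((-6+0)/2, (-16+-19)/2, (-6+-8)/2) = (-3, -17.5, -7)

(-3, -17.5, -7)


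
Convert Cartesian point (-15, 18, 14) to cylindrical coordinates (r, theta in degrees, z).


r = sqrt((-15)^2 + 18^2) = 23.4307
theta = atan2(18, -15) = 129.8056 deg
z = 14

r = 23.4307, theta = 129.8056 deg, z = 14


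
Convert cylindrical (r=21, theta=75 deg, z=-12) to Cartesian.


x = 21 * cos(75) = 5.4352
y = 21 * sin(75) = 20.2844
z = -12

(5.4352, 20.2844, -12)


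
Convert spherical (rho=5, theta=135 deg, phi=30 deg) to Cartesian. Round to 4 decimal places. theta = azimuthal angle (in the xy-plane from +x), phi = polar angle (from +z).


x = 5 * sin(30) * cos(135) = -1.7678
y = 5 * sin(30) * sin(135) = 1.7678
z = 5 * cos(30) = 4.3301

(-1.7678, 1.7678, 4.3301)


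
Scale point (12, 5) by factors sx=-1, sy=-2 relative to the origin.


Scaling: (x*sx, y*sy) = (12*-1, 5*-2) = (-12, -10)

(-12, -10)


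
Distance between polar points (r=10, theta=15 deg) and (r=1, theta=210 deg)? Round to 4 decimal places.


d = sqrt(r1^2 + r2^2 - 2*r1*r2*cos(t2-t1))
d = sqrt(10^2 + 1^2 - 2*10*1*cos(210-15)) = 10.969

10.969


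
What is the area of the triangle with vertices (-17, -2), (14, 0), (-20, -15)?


Area = |x1(y2-y3) + x2(y3-y1) + x3(y1-y2)| / 2
= |-17*(0--15) + 14*(-15--2) + -20*(-2-0)| / 2
= 198.5

198.5


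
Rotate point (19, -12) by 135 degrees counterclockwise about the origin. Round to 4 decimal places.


x' = 19*cos(135) - -12*sin(135) = -4.9497
y' = 19*sin(135) + -12*cos(135) = 21.9203

(-4.9497, 21.9203)


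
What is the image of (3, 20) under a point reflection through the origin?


Reflection through origin: (x, y) -> (-x, -y)
(3, 20) -> (-3, -20)

(-3, -20)


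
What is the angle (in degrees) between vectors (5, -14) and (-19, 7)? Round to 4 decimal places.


dot = 5*-19 + -14*7 = -193
|u| = 14.8661, |v| = 20.2485
cos(angle) = -0.6412
angle = 129.8787 degrees

129.8787 degrees


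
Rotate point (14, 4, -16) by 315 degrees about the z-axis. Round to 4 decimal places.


x' = 14*cos(315) - 4*sin(315) = 12.7279
y' = 14*sin(315) + 4*cos(315) = -7.0711
z' = -16

(12.7279, -7.0711, -16)


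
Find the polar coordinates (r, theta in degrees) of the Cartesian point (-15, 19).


r = sqrt((-15)^2 + 19^2) = 24.2074
theta = atan2(19, -15) = 128.2902 degrees

r = 24.2074, theta = 128.2902 degrees


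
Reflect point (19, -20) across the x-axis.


Reflection across x-axis: (x, y) -> (x, -y)
(19, -20) -> (19, 20)

(19, 20)


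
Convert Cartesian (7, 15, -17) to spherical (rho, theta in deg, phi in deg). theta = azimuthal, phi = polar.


rho = sqrt(7^2 + 15^2 + (-17)^2) = 23.7276
theta = atan2(15, 7) = 64.9831 deg
phi = acos(-17/23.7276) = 135.7634 deg

rho = 23.7276, theta = 64.9831 deg, phi = 135.7634 deg


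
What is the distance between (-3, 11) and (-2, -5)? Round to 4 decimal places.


d = sqrt((-2--3)^2 + (-5-11)^2) = 16.0312

16.0312


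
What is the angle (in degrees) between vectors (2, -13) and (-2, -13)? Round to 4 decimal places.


dot = 2*-2 + -13*-13 = 165
|u| = 13.1529, |v| = 13.1529
cos(angle) = 0.9538
angle = 17.4923 degrees

17.4923 degrees


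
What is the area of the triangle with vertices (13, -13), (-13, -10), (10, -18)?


Area = |x1(y2-y3) + x2(y3-y1) + x3(y1-y2)| / 2
= |13*(-10--18) + -13*(-18--13) + 10*(-13--10)| / 2
= 69.5

69.5


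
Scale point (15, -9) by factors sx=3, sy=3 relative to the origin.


Scaling: (x*sx, y*sy) = (15*3, -9*3) = (45, -27)

(45, -27)


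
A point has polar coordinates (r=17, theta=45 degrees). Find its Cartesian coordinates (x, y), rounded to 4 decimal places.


x = 17 * cos(45) = 12.0208
y = 17 * sin(45) = 12.0208

(12.0208, 12.0208)


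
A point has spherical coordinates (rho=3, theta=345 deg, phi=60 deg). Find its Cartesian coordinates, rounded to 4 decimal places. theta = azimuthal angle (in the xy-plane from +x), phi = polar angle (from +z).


x = 3 * sin(60) * cos(345) = 2.5095
y = 3 * sin(60) * sin(345) = -0.6724
z = 3 * cos(60) = 1.5

(2.5095, -0.6724, 1.5)


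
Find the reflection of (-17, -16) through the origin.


Reflection through origin: (x, y) -> (-x, -y)
(-17, -16) -> (17, 16)

(17, 16)


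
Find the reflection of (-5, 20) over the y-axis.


Reflection across y-axis: (x, y) -> (-x, y)
(-5, 20) -> (5, 20)

(5, 20)


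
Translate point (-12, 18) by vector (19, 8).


Translation: (x+dx, y+dy) = (-12+19, 18+8) = (7, 26)

(7, 26)


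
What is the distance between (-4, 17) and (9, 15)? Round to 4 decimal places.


d = sqrt((9--4)^2 + (15-17)^2) = 13.1529

13.1529


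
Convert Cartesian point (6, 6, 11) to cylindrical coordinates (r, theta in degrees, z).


r = sqrt(6^2 + 6^2) = 8.4853
theta = atan2(6, 6) = 45 deg
z = 11

r = 8.4853, theta = 45 deg, z = 11


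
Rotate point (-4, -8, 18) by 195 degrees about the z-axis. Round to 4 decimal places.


x' = -4*cos(195) - -8*sin(195) = 1.7932
y' = -4*sin(195) + -8*cos(195) = 8.7627
z' = 18

(1.7932, 8.7627, 18)


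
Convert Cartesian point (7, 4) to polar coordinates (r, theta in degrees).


r = sqrt(7^2 + 4^2) = 8.0623
theta = atan2(4, 7) = 29.7449 degrees

r = 8.0623, theta = 29.7449 degrees


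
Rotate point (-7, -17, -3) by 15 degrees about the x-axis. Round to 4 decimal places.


x' = -7
y' = -17*cos(15) - -3*sin(15) = -15.6443
z' = -17*sin(15) + -3*cos(15) = -7.2977

(-7, -15.6443, -7.2977)


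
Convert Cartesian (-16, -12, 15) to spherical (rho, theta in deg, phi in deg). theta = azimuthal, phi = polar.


rho = sqrt((-16)^2 + (-12)^2 + 15^2) = 25
theta = atan2(-12, -16) = 216.8699 deg
phi = acos(15/25) = 53.1301 deg

rho = 25, theta = 216.8699 deg, phi = 53.1301 deg


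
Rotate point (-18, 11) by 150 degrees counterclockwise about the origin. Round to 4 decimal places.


x' = -18*cos(150) - 11*sin(150) = 10.0885
y' = -18*sin(150) + 11*cos(150) = -18.5263

(10.0885, -18.5263)


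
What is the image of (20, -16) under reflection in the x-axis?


Reflection across x-axis: (x, y) -> (x, -y)
(20, -16) -> (20, 16)

(20, 16)


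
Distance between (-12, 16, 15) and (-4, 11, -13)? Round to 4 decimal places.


d = sqrt((-4--12)^2 + (11-16)^2 + (-13-15)^2) = 29.5466

29.5466


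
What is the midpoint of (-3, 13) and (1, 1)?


Midpoint = ((-3+1)/2, (13+1)/2) = (-1, 7)

(-1, 7)


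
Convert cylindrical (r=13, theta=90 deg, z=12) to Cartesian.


x = 13 * cos(90) = 0
y = 13 * sin(90) = 13
z = 12

(0, 13, 12)


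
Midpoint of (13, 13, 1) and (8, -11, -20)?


Midpoint = ((13+8)/2, (13+-11)/2, (1+-20)/2) = (10.5, 1, -9.5)

(10.5, 1, -9.5)


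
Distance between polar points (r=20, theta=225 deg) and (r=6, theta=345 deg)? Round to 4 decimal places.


d = sqrt(r1^2 + r2^2 - 2*r1*r2*cos(t2-t1))
d = sqrt(20^2 + 6^2 - 2*20*6*cos(345-225)) = 23.5797

23.5797


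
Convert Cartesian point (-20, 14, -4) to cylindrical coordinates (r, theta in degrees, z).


r = sqrt((-20)^2 + 14^2) = 24.4131
theta = atan2(14, -20) = 145.008 deg
z = -4

r = 24.4131, theta = 145.008 deg, z = -4


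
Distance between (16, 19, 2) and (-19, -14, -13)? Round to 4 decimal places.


d = sqrt((-19-16)^2 + (-14-19)^2 + (-13-2)^2) = 50.3885

50.3885


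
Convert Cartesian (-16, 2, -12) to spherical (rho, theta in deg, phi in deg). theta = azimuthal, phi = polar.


rho = sqrt((-16)^2 + 2^2 + (-12)^2) = 20.0998
theta = atan2(2, -16) = 172.875 deg
phi = acos(-12/20.0998) = 126.6569 deg

rho = 20.0998, theta = 172.875 deg, phi = 126.6569 deg


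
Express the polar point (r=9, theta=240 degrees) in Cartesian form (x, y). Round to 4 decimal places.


x = 9 * cos(240) = -4.5
y = 9 * sin(240) = -7.7942

(-4.5, -7.7942)


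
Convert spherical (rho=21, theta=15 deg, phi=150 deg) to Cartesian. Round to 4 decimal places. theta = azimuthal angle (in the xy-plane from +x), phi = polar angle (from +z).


x = 21 * sin(150) * cos(15) = 10.1422
y = 21 * sin(150) * sin(15) = 2.7176
z = 21 * cos(150) = -18.1865

(10.1422, 2.7176, -18.1865)


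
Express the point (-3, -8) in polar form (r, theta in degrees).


r = sqrt((-3)^2 + (-8)^2) = 8.544
theta = atan2(-8, -3) = 249.444 degrees

r = 8.544, theta = 249.444 degrees


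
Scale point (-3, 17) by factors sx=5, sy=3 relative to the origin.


Scaling: (x*sx, y*sy) = (-3*5, 17*3) = (-15, 51)

(-15, 51)


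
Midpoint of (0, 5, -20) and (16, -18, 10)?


Midpoint = ((0+16)/2, (5+-18)/2, (-20+10)/2) = (8, -6.5, -5)

(8, -6.5, -5)


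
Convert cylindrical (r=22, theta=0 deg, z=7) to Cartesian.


x = 22 * cos(0) = 22
y = 22 * sin(0) = 0
z = 7

(22, 0, 7)


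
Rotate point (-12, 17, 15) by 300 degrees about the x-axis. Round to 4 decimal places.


x' = -12
y' = 17*cos(300) - 15*sin(300) = 21.4904
z' = 17*sin(300) + 15*cos(300) = -7.2224

(-12, 21.4904, -7.2224)


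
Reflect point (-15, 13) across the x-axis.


Reflection across x-axis: (x, y) -> (x, -y)
(-15, 13) -> (-15, -13)

(-15, -13)


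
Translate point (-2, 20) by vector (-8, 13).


Translation: (x+dx, y+dy) = (-2+-8, 20+13) = (-10, 33)

(-10, 33)


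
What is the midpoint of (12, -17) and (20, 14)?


Midpoint = ((12+20)/2, (-17+14)/2) = (16, -1.5)

(16, -1.5)


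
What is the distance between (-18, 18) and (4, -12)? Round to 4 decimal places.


d = sqrt((4--18)^2 + (-12-18)^2) = 37.2022

37.2022


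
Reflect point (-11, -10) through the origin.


Reflection through origin: (x, y) -> (-x, -y)
(-11, -10) -> (11, 10)

(11, 10)


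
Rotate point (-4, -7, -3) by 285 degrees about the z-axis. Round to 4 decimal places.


x' = -4*cos(285) - -7*sin(285) = -7.7968
y' = -4*sin(285) + -7*cos(285) = 2.052
z' = -3

(-7.7968, 2.052, -3)


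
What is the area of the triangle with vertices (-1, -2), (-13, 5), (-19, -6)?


Area = |x1(y2-y3) + x2(y3-y1) + x3(y1-y2)| / 2
= |-1*(5--6) + -13*(-6--2) + -19*(-2-5)| / 2
= 87

87


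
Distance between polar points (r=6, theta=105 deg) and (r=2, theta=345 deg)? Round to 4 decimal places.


d = sqrt(r1^2 + r2^2 - 2*r1*r2*cos(t2-t1))
d = sqrt(6^2 + 2^2 - 2*6*2*cos(345-105)) = 7.2111

7.2111


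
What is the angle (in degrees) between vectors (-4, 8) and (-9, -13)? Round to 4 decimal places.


dot = -4*-9 + 8*-13 = -68
|u| = 8.9443, |v| = 15.8114
cos(angle) = -0.4808
angle = 118.7398 degrees

118.7398 degrees


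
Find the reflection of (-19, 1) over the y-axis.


Reflection across y-axis: (x, y) -> (-x, y)
(-19, 1) -> (19, 1)

(19, 1)


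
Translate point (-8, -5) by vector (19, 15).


Translation: (x+dx, y+dy) = (-8+19, -5+15) = (11, 10)

(11, 10)


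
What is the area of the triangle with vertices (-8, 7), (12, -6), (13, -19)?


Area = |x1(y2-y3) + x2(y3-y1) + x3(y1-y2)| / 2
= |-8*(-6--19) + 12*(-19-7) + 13*(7--6)| / 2
= 123.5

123.5


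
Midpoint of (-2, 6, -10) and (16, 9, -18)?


Midpoint = ((-2+16)/2, (6+9)/2, (-10+-18)/2) = (7, 7.5, -14)

(7, 7.5, -14)


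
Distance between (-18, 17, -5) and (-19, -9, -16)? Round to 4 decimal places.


d = sqrt((-19--18)^2 + (-9-17)^2 + (-16--5)^2) = 28.2489

28.2489


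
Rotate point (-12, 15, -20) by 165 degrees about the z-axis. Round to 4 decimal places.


x' = -12*cos(165) - 15*sin(165) = 7.7088
y' = -12*sin(165) + 15*cos(165) = -17.5947
z' = -20

(7.7088, -17.5947, -20)
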